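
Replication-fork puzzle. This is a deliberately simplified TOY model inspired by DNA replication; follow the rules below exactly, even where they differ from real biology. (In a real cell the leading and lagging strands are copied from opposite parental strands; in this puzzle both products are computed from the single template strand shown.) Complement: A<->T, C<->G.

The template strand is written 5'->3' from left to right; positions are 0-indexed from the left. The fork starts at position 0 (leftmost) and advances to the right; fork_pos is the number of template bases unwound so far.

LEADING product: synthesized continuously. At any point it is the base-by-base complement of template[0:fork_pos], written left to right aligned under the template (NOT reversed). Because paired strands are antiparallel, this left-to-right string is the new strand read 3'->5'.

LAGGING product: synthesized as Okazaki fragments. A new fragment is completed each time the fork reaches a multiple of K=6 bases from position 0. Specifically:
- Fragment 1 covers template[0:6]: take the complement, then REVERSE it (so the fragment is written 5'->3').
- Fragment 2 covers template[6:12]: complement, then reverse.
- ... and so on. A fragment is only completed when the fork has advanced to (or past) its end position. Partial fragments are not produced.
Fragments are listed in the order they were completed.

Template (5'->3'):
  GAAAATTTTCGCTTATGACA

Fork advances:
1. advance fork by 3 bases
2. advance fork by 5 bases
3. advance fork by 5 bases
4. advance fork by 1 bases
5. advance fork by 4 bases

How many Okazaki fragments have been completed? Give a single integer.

Step 1: advance 3 -> fork_pos = 0 + 3 = 3. Next multiple of 6 is 6 (not reached); still 0 fragment(s).
Step 2: advance 5 -> fork_pos = 3 + 5 = 8. Reached multiple(s) of 6: 6 -> fragment 1 completed (1 total).
Step 3: advance 5 -> fork_pos = 8 + 5 = 13. Reached multiple(s) of 6: 12 -> fragment 2 completed (2 total).
Step 4: advance 1 -> fork_pos = 13 + 1 = 14. Next multiple of 6 is 18 (not reached); still 2 fragment(s).
Step 5: advance 4 -> fork_pos = 14 + 4 = 18. Reached multiple(s) of 6: 18 -> fragment 3 completed (3 total).
Check: final fork_pos = 18; the multiples of 6 that are <= 18 are 6..18 -> 18 // 6 = 3 completed fragment(s).

Answer: 3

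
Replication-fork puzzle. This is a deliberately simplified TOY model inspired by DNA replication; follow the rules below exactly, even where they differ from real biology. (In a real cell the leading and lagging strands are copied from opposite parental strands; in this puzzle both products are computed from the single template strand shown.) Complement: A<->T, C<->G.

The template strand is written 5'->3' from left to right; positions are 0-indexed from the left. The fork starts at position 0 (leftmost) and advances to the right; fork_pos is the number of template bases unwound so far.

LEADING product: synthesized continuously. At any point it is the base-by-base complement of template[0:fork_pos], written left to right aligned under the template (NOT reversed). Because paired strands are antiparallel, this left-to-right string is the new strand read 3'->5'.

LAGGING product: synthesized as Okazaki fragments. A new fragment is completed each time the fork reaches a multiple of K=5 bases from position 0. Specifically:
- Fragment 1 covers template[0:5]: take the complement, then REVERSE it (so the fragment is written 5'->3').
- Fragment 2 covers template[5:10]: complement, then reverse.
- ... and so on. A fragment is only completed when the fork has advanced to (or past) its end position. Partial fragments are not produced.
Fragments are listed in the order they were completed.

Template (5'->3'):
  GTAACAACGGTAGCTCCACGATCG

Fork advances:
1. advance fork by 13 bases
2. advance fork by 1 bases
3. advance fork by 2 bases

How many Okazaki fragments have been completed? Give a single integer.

Step 1: advance 13 -> fork_pos = 0 + 13 = 13. Reached multiple(s) of 5: 5, 10 -> fragments 1-2 completed (2 total).
Step 2: advance 1 -> fork_pos = 13 + 1 = 14. Next multiple of 5 is 15 (not reached); still 2 fragment(s).
Step 3: advance 2 -> fork_pos = 14 + 2 = 16. Reached multiple(s) of 5: 15 -> fragment 3 completed (3 total).
Check: final fork_pos = 16; the multiples of 5 that are <= 16 are 5..15 -> 16 // 5 = 3 completed fragment(s).

Answer: 3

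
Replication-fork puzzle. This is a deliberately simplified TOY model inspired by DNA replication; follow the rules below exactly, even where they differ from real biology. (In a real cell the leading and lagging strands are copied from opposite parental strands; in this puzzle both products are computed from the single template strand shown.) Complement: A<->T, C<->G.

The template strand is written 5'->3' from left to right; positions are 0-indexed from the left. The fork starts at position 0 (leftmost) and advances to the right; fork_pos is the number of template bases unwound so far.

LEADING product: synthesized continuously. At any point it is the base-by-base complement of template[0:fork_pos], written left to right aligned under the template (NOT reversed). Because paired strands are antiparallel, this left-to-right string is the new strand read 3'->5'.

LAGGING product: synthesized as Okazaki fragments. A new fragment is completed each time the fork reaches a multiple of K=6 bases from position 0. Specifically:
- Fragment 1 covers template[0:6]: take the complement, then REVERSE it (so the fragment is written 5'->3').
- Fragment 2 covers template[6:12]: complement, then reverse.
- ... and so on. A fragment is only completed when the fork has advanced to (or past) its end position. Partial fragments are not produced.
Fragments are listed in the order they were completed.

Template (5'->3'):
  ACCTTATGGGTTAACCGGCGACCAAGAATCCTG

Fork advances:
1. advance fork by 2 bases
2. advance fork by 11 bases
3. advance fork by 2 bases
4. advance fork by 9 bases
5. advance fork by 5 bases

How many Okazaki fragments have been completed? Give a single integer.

Answer: 4

Derivation:
Step 1: advance 2 -> fork_pos = 0 + 2 = 2. Next multiple of 6 is 6 (not reached); still 0 fragment(s).
Step 2: advance 11 -> fork_pos = 2 + 11 = 13. Reached multiple(s) of 6: 6, 12 -> fragments 1-2 completed (2 total).
Step 3: advance 2 -> fork_pos = 13 + 2 = 15. Next multiple of 6 is 18 (not reached); still 2 fragment(s).
Step 4: advance 9 -> fork_pos = 15 + 9 = 24. Reached multiple(s) of 6: 18, 24 -> fragments 3-4 completed (4 total).
Step 5: advance 5 -> fork_pos = 24 + 5 = 29. Next multiple of 6 is 30 (not reached); still 4 fragment(s).
Check: final fork_pos = 29; the multiples of 6 that are <= 29 are 6..24 -> 29 // 6 = 4 completed fragment(s).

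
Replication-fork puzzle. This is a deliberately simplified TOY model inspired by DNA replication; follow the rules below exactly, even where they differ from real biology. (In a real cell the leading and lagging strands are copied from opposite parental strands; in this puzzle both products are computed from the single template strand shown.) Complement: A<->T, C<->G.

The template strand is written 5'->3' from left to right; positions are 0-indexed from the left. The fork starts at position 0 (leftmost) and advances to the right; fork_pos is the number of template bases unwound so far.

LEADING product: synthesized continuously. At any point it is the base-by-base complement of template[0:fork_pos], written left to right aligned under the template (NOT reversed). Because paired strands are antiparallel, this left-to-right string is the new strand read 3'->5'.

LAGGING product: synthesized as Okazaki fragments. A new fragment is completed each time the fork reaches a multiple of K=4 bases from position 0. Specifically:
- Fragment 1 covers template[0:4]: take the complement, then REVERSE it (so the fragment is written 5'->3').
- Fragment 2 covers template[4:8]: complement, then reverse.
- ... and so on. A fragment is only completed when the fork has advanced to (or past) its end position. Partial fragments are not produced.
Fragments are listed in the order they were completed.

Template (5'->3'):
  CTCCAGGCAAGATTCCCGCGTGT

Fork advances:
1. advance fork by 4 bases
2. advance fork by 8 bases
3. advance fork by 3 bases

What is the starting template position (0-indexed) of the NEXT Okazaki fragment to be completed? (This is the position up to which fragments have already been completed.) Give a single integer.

Step 1: advance 4 -> fork_pos = 0 + 4 = 4. Reached multiple(s) of 4: 4 -> fragment 1 completed (1 total).
Step 2: advance 8 -> fork_pos = 4 + 8 = 12. Reached multiple(s) of 4: 8, 12 -> fragments 2-3 completed (3 total).
Step 3: advance 3 -> fork_pos = 12 + 3 = 15. Next multiple of 4 is 16 (not reached); still 3 fragment(s).
3 fragment(s) completed, covering template[0:12] (3 x 4 = 12). The next fragment, fragment 4, covers template[12:16], so it starts at position 12.

Answer: 12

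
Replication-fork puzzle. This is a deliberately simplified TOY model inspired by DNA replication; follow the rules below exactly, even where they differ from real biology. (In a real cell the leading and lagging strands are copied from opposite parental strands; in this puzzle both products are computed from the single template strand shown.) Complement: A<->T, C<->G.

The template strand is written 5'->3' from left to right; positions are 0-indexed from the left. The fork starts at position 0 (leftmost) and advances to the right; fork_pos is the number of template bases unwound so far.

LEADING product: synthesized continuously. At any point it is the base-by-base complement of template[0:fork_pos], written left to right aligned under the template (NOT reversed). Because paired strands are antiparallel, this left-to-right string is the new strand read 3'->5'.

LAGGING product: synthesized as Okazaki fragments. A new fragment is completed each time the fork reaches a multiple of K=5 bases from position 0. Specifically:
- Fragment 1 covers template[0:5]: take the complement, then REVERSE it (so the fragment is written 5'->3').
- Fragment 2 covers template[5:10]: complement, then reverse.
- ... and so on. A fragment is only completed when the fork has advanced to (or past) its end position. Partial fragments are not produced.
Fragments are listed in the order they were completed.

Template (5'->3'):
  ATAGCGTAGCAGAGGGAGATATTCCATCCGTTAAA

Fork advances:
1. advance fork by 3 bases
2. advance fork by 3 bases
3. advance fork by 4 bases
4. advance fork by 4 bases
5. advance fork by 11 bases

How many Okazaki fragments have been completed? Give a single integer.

Step 1: advance 3 -> fork_pos = 0 + 3 = 3. Next multiple of 5 is 5 (not reached); still 0 fragment(s).
Step 2: advance 3 -> fork_pos = 3 + 3 = 6. Reached multiple(s) of 5: 5 -> fragment 1 completed (1 total).
Step 3: advance 4 -> fork_pos = 6 + 4 = 10. Reached multiple(s) of 5: 10 -> fragment 2 completed (2 total).
Step 4: advance 4 -> fork_pos = 10 + 4 = 14. Next multiple of 5 is 15 (not reached); still 2 fragment(s).
Step 5: advance 11 -> fork_pos = 14 + 11 = 25. Reached multiple(s) of 5: 15, 20, 25 -> fragments 3-5 completed (5 total).
Check: final fork_pos = 25; the multiples of 5 that are <= 25 are 5..25 -> 25 // 5 = 5 completed fragment(s).

Answer: 5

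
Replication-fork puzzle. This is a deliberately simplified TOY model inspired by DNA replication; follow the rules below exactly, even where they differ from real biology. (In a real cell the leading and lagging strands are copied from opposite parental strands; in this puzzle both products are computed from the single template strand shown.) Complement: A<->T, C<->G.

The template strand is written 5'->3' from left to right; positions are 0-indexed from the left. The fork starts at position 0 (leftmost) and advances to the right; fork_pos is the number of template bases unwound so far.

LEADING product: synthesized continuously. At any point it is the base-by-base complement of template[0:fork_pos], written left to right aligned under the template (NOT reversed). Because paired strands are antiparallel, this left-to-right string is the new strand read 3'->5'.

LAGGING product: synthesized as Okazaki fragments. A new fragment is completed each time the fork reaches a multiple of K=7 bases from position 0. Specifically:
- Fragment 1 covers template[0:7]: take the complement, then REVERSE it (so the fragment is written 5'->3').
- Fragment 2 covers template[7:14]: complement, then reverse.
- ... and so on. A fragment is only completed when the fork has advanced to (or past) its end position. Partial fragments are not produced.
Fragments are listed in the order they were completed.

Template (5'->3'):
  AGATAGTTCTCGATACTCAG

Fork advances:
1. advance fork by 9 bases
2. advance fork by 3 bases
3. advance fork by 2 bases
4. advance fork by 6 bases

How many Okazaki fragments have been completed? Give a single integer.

Step 1: advance 9 -> fork_pos = 0 + 9 = 9. Reached multiple(s) of 7: 7 -> fragment 1 completed (1 total).
Step 2: advance 3 -> fork_pos = 9 + 3 = 12. Next multiple of 7 is 14 (not reached); still 1 fragment(s).
Step 3: advance 2 -> fork_pos = 12 + 2 = 14. Reached multiple(s) of 7: 14 -> fragment 2 completed (2 total).
Step 4: advance 6 -> fork_pos = 14 + 6 = 20. Next multiple of 7 is 21 (not reached); still 2 fragment(s).
Check: final fork_pos = 20; the multiples of 7 that are <= 20 are 7..14 -> 20 // 7 = 2 completed fragment(s).

Answer: 2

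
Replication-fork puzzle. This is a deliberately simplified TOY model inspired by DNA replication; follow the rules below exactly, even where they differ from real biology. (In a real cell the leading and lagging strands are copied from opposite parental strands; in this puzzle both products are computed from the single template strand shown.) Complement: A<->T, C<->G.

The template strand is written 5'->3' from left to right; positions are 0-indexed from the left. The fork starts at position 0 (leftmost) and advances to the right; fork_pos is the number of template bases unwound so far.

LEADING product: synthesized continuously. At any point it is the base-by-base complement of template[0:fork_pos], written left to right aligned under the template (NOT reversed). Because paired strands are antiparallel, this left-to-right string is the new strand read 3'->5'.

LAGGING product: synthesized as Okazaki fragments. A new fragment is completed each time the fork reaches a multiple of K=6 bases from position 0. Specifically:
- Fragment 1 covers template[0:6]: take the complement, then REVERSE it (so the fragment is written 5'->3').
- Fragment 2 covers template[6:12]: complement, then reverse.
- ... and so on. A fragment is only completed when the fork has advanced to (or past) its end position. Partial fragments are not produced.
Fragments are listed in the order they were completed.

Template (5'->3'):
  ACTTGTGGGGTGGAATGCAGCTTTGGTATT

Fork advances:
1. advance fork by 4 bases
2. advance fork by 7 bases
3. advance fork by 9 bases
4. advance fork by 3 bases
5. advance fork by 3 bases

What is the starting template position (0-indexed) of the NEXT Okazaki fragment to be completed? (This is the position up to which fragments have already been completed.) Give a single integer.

Step 1: advance 4 -> fork_pos = 0 + 4 = 4. Next multiple of 6 is 6 (not reached); still 0 fragment(s).
Step 2: advance 7 -> fork_pos = 4 + 7 = 11. Reached multiple(s) of 6: 6 -> fragment 1 completed (1 total).
Step 3: advance 9 -> fork_pos = 11 + 9 = 20. Reached multiple(s) of 6: 12, 18 -> fragments 2-3 completed (3 total).
Step 4: advance 3 -> fork_pos = 20 + 3 = 23. Next multiple of 6 is 24 (not reached); still 3 fragment(s).
Step 5: advance 3 -> fork_pos = 23 + 3 = 26. Reached multiple(s) of 6: 24 -> fragment 4 completed (4 total).
4 fragment(s) completed, covering template[0:24] (4 x 6 = 24). The next fragment, fragment 5, covers template[24:30], so it starts at position 24.

Answer: 24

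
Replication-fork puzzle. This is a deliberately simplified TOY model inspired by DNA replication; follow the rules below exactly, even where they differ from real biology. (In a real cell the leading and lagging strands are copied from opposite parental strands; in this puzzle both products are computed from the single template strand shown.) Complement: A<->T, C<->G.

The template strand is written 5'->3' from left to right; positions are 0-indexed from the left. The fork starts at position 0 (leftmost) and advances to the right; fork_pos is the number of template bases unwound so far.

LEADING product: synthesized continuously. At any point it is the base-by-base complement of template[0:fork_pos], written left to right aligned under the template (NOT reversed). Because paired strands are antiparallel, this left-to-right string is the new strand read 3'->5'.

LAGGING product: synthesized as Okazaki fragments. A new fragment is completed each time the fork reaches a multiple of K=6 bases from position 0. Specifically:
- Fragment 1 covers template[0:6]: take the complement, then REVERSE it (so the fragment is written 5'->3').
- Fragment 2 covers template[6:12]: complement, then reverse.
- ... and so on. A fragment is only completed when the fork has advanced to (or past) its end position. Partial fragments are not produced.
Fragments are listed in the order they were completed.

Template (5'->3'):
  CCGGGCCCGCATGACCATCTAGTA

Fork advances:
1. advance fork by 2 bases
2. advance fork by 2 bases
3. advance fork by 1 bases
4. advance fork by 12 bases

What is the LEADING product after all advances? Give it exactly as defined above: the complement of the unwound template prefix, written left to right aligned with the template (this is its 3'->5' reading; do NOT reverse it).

Answer: GGCCCGGGCGTACTGGT

Derivation:
Step 1: advance 2 -> fork_pos = 0 + 2 = 2.
Step 2: advance 2 -> fork_pos = 2 + 2 = 4.
Step 3: advance 1 -> fork_pos = 4 + 1 = 5.
Step 4: advance 12 -> fork_pos = 5 + 12 = 17.
Unwound prefix: template[0:17] = CCGGGCCCGCATGACCA
Complement it base by base (A<->T, C<->G), keeping left-to-right order:
  [0:5] CCGGG -> GGCCC
  [5:10] CCCGC -> GGGCG
  [10:15] ATGAC -> TACTG
  [15:17] CA -> GT
Concatenate: GGCCCGGGCGTACTGGT (length 17; written aligned with the template, i.e. 3'->5').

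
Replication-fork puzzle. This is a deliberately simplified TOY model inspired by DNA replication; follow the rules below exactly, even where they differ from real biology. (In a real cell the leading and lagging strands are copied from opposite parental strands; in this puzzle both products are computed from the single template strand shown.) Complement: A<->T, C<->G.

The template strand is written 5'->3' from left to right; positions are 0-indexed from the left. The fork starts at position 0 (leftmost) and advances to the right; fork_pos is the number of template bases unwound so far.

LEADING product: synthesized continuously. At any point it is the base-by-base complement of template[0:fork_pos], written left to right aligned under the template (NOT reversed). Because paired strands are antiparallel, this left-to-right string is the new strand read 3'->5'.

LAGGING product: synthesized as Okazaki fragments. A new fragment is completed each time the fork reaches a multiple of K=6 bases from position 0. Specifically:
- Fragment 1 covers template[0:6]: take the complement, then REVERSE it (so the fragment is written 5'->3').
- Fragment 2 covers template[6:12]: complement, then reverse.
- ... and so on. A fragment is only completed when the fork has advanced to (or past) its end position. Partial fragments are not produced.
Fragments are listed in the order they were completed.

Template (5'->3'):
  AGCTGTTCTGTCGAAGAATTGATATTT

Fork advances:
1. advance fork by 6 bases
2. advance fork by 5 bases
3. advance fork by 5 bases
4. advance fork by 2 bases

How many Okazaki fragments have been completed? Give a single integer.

Step 1: advance 6 -> fork_pos = 0 + 6 = 6. Reached multiple(s) of 6: 6 -> fragment 1 completed (1 total).
Step 2: advance 5 -> fork_pos = 6 + 5 = 11. Next multiple of 6 is 12 (not reached); still 1 fragment(s).
Step 3: advance 5 -> fork_pos = 11 + 5 = 16. Reached multiple(s) of 6: 12 -> fragment 2 completed (2 total).
Step 4: advance 2 -> fork_pos = 16 + 2 = 18. Reached multiple(s) of 6: 18 -> fragment 3 completed (3 total).
Check: final fork_pos = 18; the multiples of 6 that are <= 18 are 6..18 -> 18 // 6 = 3 completed fragment(s).

Answer: 3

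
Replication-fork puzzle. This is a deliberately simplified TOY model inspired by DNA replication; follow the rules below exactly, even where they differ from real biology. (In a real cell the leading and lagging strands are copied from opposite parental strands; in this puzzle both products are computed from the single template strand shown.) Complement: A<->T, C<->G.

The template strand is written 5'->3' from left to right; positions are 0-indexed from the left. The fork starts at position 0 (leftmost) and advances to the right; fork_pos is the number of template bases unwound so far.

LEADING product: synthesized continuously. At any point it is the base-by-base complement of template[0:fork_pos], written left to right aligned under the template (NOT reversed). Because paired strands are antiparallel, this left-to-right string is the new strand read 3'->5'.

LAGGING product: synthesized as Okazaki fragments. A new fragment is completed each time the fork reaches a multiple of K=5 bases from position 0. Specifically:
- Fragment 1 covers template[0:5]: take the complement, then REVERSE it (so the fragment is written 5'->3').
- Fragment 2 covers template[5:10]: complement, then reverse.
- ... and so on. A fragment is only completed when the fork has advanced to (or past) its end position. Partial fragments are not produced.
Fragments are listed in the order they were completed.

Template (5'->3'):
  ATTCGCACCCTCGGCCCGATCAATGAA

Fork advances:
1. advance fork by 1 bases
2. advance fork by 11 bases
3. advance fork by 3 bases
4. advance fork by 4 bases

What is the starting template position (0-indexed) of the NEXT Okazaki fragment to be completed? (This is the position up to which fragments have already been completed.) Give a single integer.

Step 1: advance 1 -> fork_pos = 0 + 1 = 1. Next multiple of 5 is 5 (not reached); still 0 fragment(s).
Step 2: advance 11 -> fork_pos = 1 + 11 = 12. Reached multiple(s) of 5: 5, 10 -> fragments 1-2 completed (2 total).
Step 3: advance 3 -> fork_pos = 12 + 3 = 15. Reached multiple(s) of 5: 15 -> fragment 3 completed (3 total).
Step 4: advance 4 -> fork_pos = 15 + 4 = 19. Next multiple of 5 is 20 (not reached); still 3 fragment(s).
3 fragment(s) completed, covering template[0:15] (3 x 5 = 15). The next fragment, fragment 4, covers template[15:20], so it starts at position 15.

Answer: 15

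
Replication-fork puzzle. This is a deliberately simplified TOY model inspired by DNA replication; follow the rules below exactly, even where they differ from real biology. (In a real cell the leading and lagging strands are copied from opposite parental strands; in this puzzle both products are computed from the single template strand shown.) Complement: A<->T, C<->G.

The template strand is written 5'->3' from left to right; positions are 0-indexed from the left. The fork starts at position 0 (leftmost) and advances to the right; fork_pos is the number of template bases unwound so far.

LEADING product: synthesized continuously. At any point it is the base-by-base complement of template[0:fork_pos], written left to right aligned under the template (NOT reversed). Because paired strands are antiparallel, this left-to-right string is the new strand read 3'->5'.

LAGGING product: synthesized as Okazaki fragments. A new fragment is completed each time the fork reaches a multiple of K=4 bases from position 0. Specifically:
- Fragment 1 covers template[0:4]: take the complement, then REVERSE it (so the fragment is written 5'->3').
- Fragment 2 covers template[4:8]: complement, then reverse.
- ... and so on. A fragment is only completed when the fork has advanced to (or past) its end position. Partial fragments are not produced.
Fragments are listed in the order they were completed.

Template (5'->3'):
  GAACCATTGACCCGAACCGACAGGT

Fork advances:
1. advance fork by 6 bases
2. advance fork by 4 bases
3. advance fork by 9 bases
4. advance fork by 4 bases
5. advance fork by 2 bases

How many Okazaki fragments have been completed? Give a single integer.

Step 1: advance 6 -> fork_pos = 0 + 6 = 6. Reached multiple(s) of 4: 4 -> fragment 1 completed (1 total).
Step 2: advance 4 -> fork_pos = 6 + 4 = 10. Reached multiple(s) of 4: 8 -> fragment 2 completed (2 total).
Step 3: advance 9 -> fork_pos = 10 + 9 = 19. Reached multiple(s) of 4: 12, 16 -> fragments 3-4 completed (4 total).
Step 4: advance 4 -> fork_pos = 19 + 4 = 23. Reached multiple(s) of 4: 20 -> fragment 5 completed (5 total).
Step 5: advance 2 -> fork_pos = 23 + 2 = 25. Reached multiple(s) of 4: 24 -> fragment 6 completed (6 total).
Check: final fork_pos = 25; the multiples of 4 that are <= 25 are 4..24 -> 25 // 4 = 6 completed fragment(s).

Answer: 6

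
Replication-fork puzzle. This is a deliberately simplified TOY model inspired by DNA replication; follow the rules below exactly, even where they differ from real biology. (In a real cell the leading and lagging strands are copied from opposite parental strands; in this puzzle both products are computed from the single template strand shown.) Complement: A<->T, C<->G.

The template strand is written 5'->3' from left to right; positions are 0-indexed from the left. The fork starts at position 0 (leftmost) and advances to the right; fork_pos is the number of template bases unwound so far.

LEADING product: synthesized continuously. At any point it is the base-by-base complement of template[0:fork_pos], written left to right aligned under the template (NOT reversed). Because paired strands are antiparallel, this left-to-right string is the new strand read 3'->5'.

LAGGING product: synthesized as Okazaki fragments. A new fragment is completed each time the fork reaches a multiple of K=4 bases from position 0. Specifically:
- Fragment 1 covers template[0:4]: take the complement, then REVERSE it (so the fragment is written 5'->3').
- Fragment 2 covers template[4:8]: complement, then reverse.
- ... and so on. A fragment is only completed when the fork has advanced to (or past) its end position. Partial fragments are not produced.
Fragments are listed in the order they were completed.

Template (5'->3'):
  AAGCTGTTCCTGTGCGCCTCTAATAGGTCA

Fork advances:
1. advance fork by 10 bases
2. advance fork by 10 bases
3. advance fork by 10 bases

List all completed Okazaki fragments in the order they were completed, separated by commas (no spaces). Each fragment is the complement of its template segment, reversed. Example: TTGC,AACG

Answer: GCTT,AACA,CAGG,CGCA,GAGG,ATTA,ACCT

Derivation:
Step 1: advance 10 -> fork_pos = 0 + 10 = 10. Reached multiple(s) of 4: 4, 8 -> fragments 1-2 completed (2 total).
Step 2: advance 10 -> fork_pos = 10 + 10 = 20. Reached multiple(s) of 4: 12, 16, 20 -> fragments 3-5 completed (5 total).
Step 3: advance 10 -> fork_pos = 20 + 10 = 30. Reached multiple(s) of 4: 24, 28 -> fragments 6-7 completed (7 total).
Final fork_pos = 30, so 7 fragment(s) are complete. Build each: template segment -> complement -> reverse.
Fragment 1: template[0:4] = AAGC -> complement TTCG -> reversed GCTT
Fragment 2: template[4:8] = TGTT -> complement ACAA -> reversed AACA
Fragment 3: template[8:12] = CCTG -> complement GGAC -> reversed CAGG
Fragment 4: template[12:16] = TGCG -> complement ACGC -> reversed CGCA
Fragment 5: template[16:20] = CCTC -> complement GGAG -> reversed GAGG
Fragment 6: template[20:24] = TAAT -> complement ATTA -> reversed ATTA
Fragment 7: template[24:28] = AGGT -> complement TCCA -> reversed ACCT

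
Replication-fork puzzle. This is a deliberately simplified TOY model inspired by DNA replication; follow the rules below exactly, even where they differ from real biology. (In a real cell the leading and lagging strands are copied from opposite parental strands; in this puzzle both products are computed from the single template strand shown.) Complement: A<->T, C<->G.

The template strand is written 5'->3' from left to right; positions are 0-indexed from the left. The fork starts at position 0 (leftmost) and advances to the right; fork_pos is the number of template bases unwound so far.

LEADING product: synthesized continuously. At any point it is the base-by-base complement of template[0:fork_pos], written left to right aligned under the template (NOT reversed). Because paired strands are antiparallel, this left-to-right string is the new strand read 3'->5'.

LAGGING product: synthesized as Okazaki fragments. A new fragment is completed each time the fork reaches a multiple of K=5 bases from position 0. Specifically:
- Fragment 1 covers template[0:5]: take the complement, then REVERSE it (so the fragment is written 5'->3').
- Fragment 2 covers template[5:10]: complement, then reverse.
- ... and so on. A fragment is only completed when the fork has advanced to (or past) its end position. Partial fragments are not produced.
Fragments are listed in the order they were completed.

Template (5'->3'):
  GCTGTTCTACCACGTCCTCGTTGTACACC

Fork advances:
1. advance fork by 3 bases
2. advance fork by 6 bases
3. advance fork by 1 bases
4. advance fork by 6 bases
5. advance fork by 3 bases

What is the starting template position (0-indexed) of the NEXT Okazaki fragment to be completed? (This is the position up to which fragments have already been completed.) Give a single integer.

Step 1: advance 3 -> fork_pos = 0 + 3 = 3. Next multiple of 5 is 5 (not reached); still 0 fragment(s).
Step 2: advance 6 -> fork_pos = 3 + 6 = 9. Reached multiple(s) of 5: 5 -> fragment 1 completed (1 total).
Step 3: advance 1 -> fork_pos = 9 + 1 = 10. Reached multiple(s) of 5: 10 -> fragment 2 completed (2 total).
Step 4: advance 6 -> fork_pos = 10 + 6 = 16. Reached multiple(s) of 5: 15 -> fragment 3 completed (3 total).
Step 5: advance 3 -> fork_pos = 16 + 3 = 19. Next multiple of 5 is 20 (not reached); still 3 fragment(s).
3 fragment(s) completed, covering template[0:15] (3 x 5 = 15). The next fragment, fragment 4, covers template[15:20], so it starts at position 15.

Answer: 15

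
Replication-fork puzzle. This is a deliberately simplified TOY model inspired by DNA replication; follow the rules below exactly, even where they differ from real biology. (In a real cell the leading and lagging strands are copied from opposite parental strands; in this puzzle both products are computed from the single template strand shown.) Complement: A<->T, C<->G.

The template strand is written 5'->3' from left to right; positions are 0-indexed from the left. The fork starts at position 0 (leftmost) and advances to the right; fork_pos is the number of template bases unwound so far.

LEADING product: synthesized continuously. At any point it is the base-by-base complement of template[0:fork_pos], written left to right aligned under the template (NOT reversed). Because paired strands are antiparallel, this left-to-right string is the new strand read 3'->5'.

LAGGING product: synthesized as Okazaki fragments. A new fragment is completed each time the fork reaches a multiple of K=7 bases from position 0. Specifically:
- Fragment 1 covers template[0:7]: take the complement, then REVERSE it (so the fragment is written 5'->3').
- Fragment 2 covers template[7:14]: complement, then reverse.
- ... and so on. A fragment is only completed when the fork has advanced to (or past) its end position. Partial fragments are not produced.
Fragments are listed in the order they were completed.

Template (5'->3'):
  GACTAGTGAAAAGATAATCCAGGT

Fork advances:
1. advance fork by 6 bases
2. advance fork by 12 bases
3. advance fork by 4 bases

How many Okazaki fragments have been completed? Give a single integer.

Step 1: advance 6 -> fork_pos = 0 + 6 = 6. Next multiple of 7 is 7 (not reached); still 0 fragment(s).
Step 2: advance 12 -> fork_pos = 6 + 12 = 18. Reached multiple(s) of 7: 7, 14 -> fragments 1-2 completed (2 total).
Step 3: advance 4 -> fork_pos = 18 + 4 = 22. Reached multiple(s) of 7: 21 -> fragment 3 completed (3 total).
Check: final fork_pos = 22; the multiples of 7 that are <= 22 are 7..21 -> 22 // 7 = 3 completed fragment(s).

Answer: 3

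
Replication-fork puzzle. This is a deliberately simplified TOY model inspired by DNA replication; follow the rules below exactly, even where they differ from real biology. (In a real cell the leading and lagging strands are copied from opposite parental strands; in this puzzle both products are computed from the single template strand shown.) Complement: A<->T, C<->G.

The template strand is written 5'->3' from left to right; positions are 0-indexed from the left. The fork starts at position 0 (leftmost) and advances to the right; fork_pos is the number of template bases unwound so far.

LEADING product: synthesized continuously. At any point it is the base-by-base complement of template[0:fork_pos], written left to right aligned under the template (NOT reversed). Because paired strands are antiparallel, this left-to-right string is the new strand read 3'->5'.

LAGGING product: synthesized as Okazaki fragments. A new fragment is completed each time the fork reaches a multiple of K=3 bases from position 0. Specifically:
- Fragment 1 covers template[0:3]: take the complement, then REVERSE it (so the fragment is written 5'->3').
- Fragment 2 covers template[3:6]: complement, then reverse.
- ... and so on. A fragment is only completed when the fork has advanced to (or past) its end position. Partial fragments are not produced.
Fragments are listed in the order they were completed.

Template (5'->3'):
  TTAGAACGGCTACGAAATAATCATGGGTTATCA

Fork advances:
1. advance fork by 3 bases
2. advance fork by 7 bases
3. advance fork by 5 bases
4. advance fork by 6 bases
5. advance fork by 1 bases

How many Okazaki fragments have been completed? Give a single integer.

Answer: 7

Derivation:
Step 1: advance 3 -> fork_pos = 0 + 3 = 3. Reached multiple(s) of 3: 3 -> fragment 1 completed (1 total).
Step 2: advance 7 -> fork_pos = 3 + 7 = 10. Reached multiple(s) of 3: 6, 9 -> fragments 2-3 completed (3 total).
Step 3: advance 5 -> fork_pos = 10 + 5 = 15. Reached multiple(s) of 3: 12, 15 -> fragments 4-5 completed (5 total).
Step 4: advance 6 -> fork_pos = 15 + 6 = 21. Reached multiple(s) of 3: 18, 21 -> fragments 6-7 completed (7 total).
Step 5: advance 1 -> fork_pos = 21 + 1 = 22. Next multiple of 3 is 24 (not reached); still 7 fragment(s).
Check: final fork_pos = 22; the multiples of 3 that are <= 22 are 3..21 -> 22 // 3 = 7 completed fragment(s).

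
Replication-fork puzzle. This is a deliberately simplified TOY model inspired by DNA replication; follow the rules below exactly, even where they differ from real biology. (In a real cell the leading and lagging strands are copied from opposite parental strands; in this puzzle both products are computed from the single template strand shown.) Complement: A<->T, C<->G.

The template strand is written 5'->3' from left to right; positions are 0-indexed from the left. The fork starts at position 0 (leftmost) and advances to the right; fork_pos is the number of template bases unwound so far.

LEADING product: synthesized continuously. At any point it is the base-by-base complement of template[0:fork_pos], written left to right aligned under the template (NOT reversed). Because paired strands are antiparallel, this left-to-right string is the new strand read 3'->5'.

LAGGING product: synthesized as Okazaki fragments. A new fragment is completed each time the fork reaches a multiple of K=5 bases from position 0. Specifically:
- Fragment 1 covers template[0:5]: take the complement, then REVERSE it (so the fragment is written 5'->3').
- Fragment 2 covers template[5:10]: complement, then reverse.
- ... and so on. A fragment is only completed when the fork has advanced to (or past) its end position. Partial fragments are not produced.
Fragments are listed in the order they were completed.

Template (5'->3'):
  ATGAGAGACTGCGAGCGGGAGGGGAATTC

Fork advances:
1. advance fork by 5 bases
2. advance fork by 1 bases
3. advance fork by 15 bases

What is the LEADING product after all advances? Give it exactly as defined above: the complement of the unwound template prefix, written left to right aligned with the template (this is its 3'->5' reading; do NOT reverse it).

Step 1: advance 5 -> fork_pos = 0 + 5 = 5.
Step 2: advance 1 -> fork_pos = 5 + 1 = 6.
Step 3: advance 15 -> fork_pos = 6 + 15 = 21.
Unwound prefix: template[0:21] = ATGAGAGACTGCGAGCGGGAG
Complement it base by base (A<->T, C<->G), keeping left-to-right order:
  [0:5] ATGAG -> TACTC
  [5:10] AGACT -> TCTGA
  [10:15] GCGAG -> CGCTC
  [15:20] CGGGA -> GCCCT
  [20:21] G -> C
Concatenate: TACTCTCTGACGCTCGCCCTC (length 21; written aligned with the template, i.e. 3'->5').

Answer: TACTCTCTGACGCTCGCCCTC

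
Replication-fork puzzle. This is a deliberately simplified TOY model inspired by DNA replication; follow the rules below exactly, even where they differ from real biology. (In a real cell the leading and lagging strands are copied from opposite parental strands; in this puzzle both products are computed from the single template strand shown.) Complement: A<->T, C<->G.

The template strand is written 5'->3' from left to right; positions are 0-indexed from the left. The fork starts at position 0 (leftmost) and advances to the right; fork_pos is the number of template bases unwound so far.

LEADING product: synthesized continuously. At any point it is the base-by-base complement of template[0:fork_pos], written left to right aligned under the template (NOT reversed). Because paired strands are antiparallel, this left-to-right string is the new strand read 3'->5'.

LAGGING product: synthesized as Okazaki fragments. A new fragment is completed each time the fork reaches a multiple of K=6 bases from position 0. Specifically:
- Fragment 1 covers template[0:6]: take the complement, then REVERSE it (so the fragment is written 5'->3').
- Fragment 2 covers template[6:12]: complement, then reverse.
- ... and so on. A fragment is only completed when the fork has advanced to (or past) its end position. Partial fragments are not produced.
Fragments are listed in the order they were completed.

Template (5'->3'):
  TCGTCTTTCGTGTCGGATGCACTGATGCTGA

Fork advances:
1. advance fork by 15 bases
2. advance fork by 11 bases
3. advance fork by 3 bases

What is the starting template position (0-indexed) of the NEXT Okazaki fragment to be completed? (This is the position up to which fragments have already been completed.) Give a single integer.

Step 1: advance 15 -> fork_pos = 0 + 15 = 15. Reached multiple(s) of 6: 6, 12 -> fragments 1-2 completed (2 total).
Step 2: advance 11 -> fork_pos = 15 + 11 = 26. Reached multiple(s) of 6: 18, 24 -> fragments 3-4 completed (4 total).
Step 3: advance 3 -> fork_pos = 26 + 3 = 29. Next multiple of 6 is 30 (not reached); still 4 fragment(s).
4 fragment(s) completed, covering template[0:24] (4 x 6 = 24). The next fragment, fragment 5, covers template[24:30], so it starts at position 24.

Answer: 24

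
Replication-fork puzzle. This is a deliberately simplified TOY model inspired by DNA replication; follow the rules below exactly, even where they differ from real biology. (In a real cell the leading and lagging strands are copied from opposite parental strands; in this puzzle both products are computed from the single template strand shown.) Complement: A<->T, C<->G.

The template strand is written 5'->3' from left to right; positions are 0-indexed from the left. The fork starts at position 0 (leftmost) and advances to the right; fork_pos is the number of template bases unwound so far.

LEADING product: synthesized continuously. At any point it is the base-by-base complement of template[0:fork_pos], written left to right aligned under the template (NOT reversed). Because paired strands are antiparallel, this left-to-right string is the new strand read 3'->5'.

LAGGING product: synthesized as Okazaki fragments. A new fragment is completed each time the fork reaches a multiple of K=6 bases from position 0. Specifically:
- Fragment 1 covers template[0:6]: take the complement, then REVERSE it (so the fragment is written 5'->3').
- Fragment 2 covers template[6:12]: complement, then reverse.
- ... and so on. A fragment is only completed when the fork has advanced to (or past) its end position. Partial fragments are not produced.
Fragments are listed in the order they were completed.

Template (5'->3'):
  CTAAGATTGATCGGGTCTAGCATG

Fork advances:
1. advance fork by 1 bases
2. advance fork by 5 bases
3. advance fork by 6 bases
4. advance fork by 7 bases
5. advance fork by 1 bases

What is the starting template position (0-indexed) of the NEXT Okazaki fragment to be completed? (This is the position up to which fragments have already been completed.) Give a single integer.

Step 1: advance 1 -> fork_pos = 0 + 1 = 1. Next multiple of 6 is 6 (not reached); still 0 fragment(s).
Step 2: advance 5 -> fork_pos = 1 + 5 = 6. Reached multiple(s) of 6: 6 -> fragment 1 completed (1 total).
Step 3: advance 6 -> fork_pos = 6 + 6 = 12. Reached multiple(s) of 6: 12 -> fragment 2 completed (2 total).
Step 4: advance 7 -> fork_pos = 12 + 7 = 19. Reached multiple(s) of 6: 18 -> fragment 3 completed (3 total).
Step 5: advance 1 -> fork_pos = 19 + 1 = 20. Next multiple of 6 is 24 (not reached); still 3 fragment(s).
3 fragment(s) completed, covering template[0:18] (3 x 6 = 18). The next fragment, fragment 4, covers template[18:24], so it starts at position 18.

Answer: 18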